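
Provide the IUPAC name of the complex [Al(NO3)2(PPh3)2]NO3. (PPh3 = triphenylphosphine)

dinitratobis(triphenylphosphine)aluminium(III) nitrate

The 1 nitrate counter-ion carries a total charge of -1, so each complex ion is 1+.
Ligand charges: 2×nitrato (-1 each), 2×triphenylphosphine (neutral); total -2. So Al + (-2) = 1+, giving Al = +3.
Ligands are named alphabetically: nitrato before triphenylphosphine.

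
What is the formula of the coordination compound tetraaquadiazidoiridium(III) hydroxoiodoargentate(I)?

Cation [Ir…]: ligand charges -2, Ir(III) ⇒ ion charge 1+.
Anion [Ag…]: ligand charges -2, Ag(I) ⇒ ion charge 1−.
One 1+ cation balances one 1− anion.

[Ir(H2O)4(N3)2][AgI(OH)]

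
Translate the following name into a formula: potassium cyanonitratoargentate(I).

Ligands: 1 nitrato (NO3, -1), 1 cyano (CN, -1). Ligand charge sum = -2.
With Ag in oxidation state +1, the complex ion is [Ag...]^1−.
Charge balance with potassium (+1) requires 1 complex ion per 1 potassium.

K[Ag(CN)(NO3)]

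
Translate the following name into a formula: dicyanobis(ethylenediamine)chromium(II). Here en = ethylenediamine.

[Cr(CN)2(en)2]

Ligands: 2 ethylenediamine (en, neutral), 2 cyano (CN, -1). Ligand charge sum = -2.
With Cr in oxidation state +2, the complex ion is [Cr...].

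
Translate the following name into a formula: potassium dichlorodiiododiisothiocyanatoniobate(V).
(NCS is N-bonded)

K[NbCl2I2(NCS)2]

Ligands: 2 isothiocyanato (NCS, -1), 2 chloro (Cl, -1), 2 iodo (I, -1). Ligand charge sum = -6.
With Nb in oxidation state +5, the complex ion is [Nb...]^1−.
Charge balance with potassium (+1) requires 1 complex ion per 1 potassium.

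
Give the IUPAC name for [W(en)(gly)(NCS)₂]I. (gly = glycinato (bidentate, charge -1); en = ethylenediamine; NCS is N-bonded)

The 1 iodide counter-ion carries a total charge of -1, so each complex ion is 1+.
Ligand charges: 1×glycinato (-1 each), 1×ethylenediamine (neutral), 2×isothiocyanato (-1 each); total -3. So W + (-3) = 1+, giving W = +4.
Ligands are named alphabetically: ethylenediamine before glycinato before isothiocyanato.

(ethylenediamine)(glycinato)diisothiocyanatotungsten(IV) iodide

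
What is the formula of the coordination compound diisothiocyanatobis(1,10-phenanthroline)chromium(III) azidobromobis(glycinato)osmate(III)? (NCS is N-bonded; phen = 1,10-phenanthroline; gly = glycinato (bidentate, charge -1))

[Cr(NCS)2(phen)2][OsBr(gly)2(N3)]

Cation [Cr…]: ligand charges -2, Cr(III) ⇒ ion charge 1+.
Anion [Os…]: ligand charges -4, Os(III) ⇒ ion charge 1−.
One 1+ cation balances one 1− anion.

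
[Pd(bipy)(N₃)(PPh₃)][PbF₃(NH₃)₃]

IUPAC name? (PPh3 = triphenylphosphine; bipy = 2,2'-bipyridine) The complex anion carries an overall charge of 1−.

azido(2,2'-bipyridine)(triphenylphosphine)palladium(II) triamminetrifluoroplumbate(II)

Both ions are complex: the cation is named first with the plain metal name, the anion second with the -ate form; each ion's ligands are alphabetised independently.
The complex anion is given as 1−; its ligand charges sum to -3, so Pb = +2.
A 1:1 salt means the cation carries the equal and opposite charge, 1+.
Cation: ligand charges sum to -1; for the ion to be 1+, Pd = +2.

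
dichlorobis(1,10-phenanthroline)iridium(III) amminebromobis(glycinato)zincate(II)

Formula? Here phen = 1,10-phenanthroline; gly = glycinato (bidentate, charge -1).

Cation [Ir…]: ligand charges -2, Ir(III) ⇒ ion charge 1+.
Anion [Zn…]: ligand charges -3, Zn(II) ⇒ ion charge 1−.

[IrCl2(phen)2][ZnBr(gly)2(NH3)]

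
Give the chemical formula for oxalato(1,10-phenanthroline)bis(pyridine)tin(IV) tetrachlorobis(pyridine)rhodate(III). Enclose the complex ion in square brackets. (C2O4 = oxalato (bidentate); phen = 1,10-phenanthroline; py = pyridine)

[Sn(C2O4)(phen)(py)2][RhCl4(py)2]2

Cation [Sn…]: ligand charges -2, Sn(IV) ⇒ ion charge 2+.
Anion [Rh…]: ligand charges -4, Rh(III) ⇒ ion charge 1−.
One 2+ cation requires 2 of the 1− anion.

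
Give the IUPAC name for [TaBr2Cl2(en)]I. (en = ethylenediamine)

dibromodichloro(ethylenediamine)tantalum(V) iodide

The 1 iodide counter-ion carries a total charge of -1, so each complex ion is 1+.
Ligand charges: 2×bromo (-1 each), 1×ethylenediamine (neutral), 2×chloro (-1 each); total -4. So Ta + (-4) = 1+, giving Ta = +5.
Ligands are named alphabetically: bromo before chloro before ethylenediamine.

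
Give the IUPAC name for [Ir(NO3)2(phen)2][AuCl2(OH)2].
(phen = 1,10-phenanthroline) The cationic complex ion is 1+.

dinitratobis(1,10-phenanthroline)iridium(III) dichlorodihydroxoaurate(III)

Both ions are complex: the cation is named first with the plain metal name, the anion second with the -ate form; each ion's ligands are alphabetised independently.
The complex cation is given as 1+; its ligand charges sum to -2, so Ir = +3.
A 1:1 salt means the anion carries the equal and opposite charge, 1−.
Anion: ligand charges sum to -4; for the ion to be 1−, Au = +3.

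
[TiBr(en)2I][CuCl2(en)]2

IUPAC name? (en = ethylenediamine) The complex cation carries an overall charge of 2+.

bromobis(ethylenediamine)iodotitanium(IV) dichloro(ethylenediamine)cuprate(I)

Both ions are complex: the cation is named first with the plain metal name, the anion second with the -ate form; each ion's ligands are alphabetised independently.
The complex cation is given as 2+; its ligand charges sum to -2, so Ti = +4.
With 2 anions per cation, each anion must be 2/2 = 1−.
Anion: ligand charges sum to -2; for the ion to be 1−, Cu = +1.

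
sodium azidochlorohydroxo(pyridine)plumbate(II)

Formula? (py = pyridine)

Na[PbCl(N3)(OH)(py)]

Ligands: 1 hydroxo (OH, -1), 1 pyridine (py, neutral), 1 chloro (Cl, -1), 1 azido (N3, -1). Ligand charge sum = -3.
With Pb in oxidation state +2, the complex ion is [Pb...]^1−.
Charge balance with sodium (+1) requires 1 complex ion per 1 sodium.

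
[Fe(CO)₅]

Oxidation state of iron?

No counter-ion: the bracketed complex is neutral.
Ligand charges: 5×CO neutral; sum 0.
Fe + (0) = 0 ⇒ Fe is 0.

0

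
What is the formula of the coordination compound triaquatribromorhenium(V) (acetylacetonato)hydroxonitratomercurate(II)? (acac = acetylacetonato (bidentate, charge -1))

[ReBr3(H2O)3][Hg(acac)(NO3)(OH)]2

Cation [Re…]: ligand charges -3, Re(V) ⇒ ion charge 2+.
Anion [Hg…]: ligand charges -3, Hg(II) ⇒ ion charge 1−.
One 2+ cation requires 2 of the 1− anion.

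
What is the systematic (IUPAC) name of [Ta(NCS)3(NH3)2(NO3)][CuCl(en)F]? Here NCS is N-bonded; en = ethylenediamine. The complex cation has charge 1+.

diamminetriisothiocyanatonitratotantalum(V) chloro(ethylenediamine)fluorocuprate(I)

Both ions are complex: the cation is named first with the plain metal name, the anion second with the -ate form; each ion's ligands are alphabetised independently.
The complex cation is given as 1+; its ligand charges sum to -4, so Ta = +5.
A 1:1 salt means the anion carries the equal and opposite charge, 1−.
Anion: ligand charges sum to -2; for the ion to be 1−, Cu = +1.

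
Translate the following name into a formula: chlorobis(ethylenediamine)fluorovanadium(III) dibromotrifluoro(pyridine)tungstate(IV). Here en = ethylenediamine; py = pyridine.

[VCl(en)2F][WBr2F3(py)]

Cation [V…]: ligand charges -2, V(III) ⇒ ion charge 1+.
Anion [W…]: ligand charges -5, W(IV) ⇒ ion charge 1−.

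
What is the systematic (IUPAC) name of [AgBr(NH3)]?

There is no counter-ion, so the complex is neutral overall.
Ligand charges: 1×bromo (-1 each), 1×ammine (neutral); total -1. So Ag + (-1) = 0, giving Ag = +1.
Ligands are named alphabetically: ammine before bromo.

amminebromosilver(I)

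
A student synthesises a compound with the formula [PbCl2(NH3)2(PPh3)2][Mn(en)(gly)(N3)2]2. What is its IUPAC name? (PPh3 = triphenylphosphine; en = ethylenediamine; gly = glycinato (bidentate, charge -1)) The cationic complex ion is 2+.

diamminedichlorobis(triphenylphosphine)lead(IV) diazido(ethylenediamine)(glycinato)manganate(II)

Both ions are complex: the cation is named first with the plain metal name, the anion second with the -ate form; each ion's ligands are alphabetised independently.
The complex cation is given as 2+; its ligand charges sum to -2, so Pb = +4.
With 2 anions per cation, each anion must be 2/2 = 1−.
Anion: ligand charges sum to -3; for the ion to be 1−, Mn = +2.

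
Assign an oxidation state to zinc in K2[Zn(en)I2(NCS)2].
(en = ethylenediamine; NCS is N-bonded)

+2

2 potassium outside the brackets (+1 each) → the complex ion is 2−.
Ligand charges: 1×en neutral; 2×NCS = -2; 2×I = -2; sum -4.
Zn + (-4) = 2− ⇒ Zn is +2.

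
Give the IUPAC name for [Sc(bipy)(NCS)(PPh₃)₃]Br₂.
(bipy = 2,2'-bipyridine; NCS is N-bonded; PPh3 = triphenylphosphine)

(2,2'-bipyridine)isothiocyanatotris(triphenylphosphine)scandium(III) bromide

The 2 bromide counter-ions carry a total charge of -2, so each complex ion is 2+.
Ligand charges: 1×2,2'-bipyridine (neutral), 1×isothiocyanato (-1 each), 3×triphenylphosphine (neutral); total -1. So Sc + (-1) = 2+, giving Sc = +3.
Ligands are named alphabetically: bipyridine before isothiocyanato before triphenylphosphine.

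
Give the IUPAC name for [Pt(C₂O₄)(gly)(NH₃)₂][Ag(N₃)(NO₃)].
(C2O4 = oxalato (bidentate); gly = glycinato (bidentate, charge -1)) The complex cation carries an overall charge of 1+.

diammine(glycinato)oxalatoplatinum(IV) azidonitratoargentate(I)

The complex cation is given as 1+; its ligand charges sum to -3, so Pt = +4.
A 1:1 salt means the anion carries the equal and opposite charge, 1−.
Anion: ligand charges sum to -2; for the ion to be 1−, Ag = +1.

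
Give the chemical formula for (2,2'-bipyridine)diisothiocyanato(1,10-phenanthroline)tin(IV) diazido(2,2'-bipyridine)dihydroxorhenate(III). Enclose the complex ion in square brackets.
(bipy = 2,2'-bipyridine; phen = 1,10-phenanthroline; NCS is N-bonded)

Cation [Sn…]: ligand charges -2, Sn(IV) ⇒ ion charge 2+.
Anion [Re…]: ligand charges -4, Re(III) ⇒ ion charge 1−.

[Sn(bipy)(NCS)2(phen)][Re(bipy)(N3)2(OH)2]2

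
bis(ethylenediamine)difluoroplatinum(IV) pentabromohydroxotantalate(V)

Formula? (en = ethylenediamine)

[Pt(en)2F2][TaBr5(OH)]2

Cation [Pt…]: ligand charges -2, Pt(IV) ⇒ ion charge 2+.
Anion [Ta…]: ligand charges -6, Ta(V) ⇒ ion charge 1−.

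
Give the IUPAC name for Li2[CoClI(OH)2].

lithium chlorodihydroxoiodocobaltate(II)

The 2 lithium counter-ions carry a total charge of +2, so each complex ion is 2−.
Ligand charges: 1×chloro (-1 each), 1×iodo (-1 each), 2×hydroxo (-1 each); total -4. So Co + (-4) = 2−, giving Co = +2.
Ligands are named alphabetically: chloro before hydroxo before iodo.
The complex ion is anionic, so cobalt takes the -ate form cobaltate(II).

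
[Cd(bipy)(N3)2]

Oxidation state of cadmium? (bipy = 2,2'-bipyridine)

No counter-ion: the bracketed complex is neutral.
Ligand charges: 1×bipy neutral; 2×N3 = -2; sum -2.
Cd + (-2) = 0 ⇒ Cd is +2.

+2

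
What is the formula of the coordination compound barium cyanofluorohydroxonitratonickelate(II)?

Ba[Ni(CN)F(NO3)(OH)]

Ligands: 1 hydroxo (OH, -1), 1 cyano (CN, -1), 1 nitrato (NO3, -1), 1 fluoro (F, -1). Ligand charge sum = -4.
With Ni in oxidation state +2, the complex ion is [Ni...]^2−.
Charge balance with barium (+2) requires 1 complex ion per 1 barium.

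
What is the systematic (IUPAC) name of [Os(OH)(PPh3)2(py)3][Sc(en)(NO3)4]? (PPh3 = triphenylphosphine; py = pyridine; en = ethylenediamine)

hydroxotris(pyridine)bis(triphenylphosphine)osmium(II) (ethylenediamine)tetranitratoscandate(III)

Both ions are complex: the cation is named first with the plain metal name, the anion second with the -ate form; each ion's ligands are alphabetised independently.
Scandium is always +3 in its complexes; the anion's ligand charges sum to -4, so the complex anion is 1−.
A 1:1 salt means the cation carries the equal and opposite charge, 1+.
Cation: ligand charges sum to -1; for the ion to be 1+, Os = +2.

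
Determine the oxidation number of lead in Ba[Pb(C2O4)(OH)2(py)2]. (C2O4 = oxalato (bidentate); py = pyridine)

+2

1 barium outside the brackets (+2 each) → the complex ion is 2−.
Ligand charges: 2×OH = -2; 1×C2O4 = -2; 2×py neutral; sum -4.
Pb + (-4) = 2− ⇒ Pb is +2.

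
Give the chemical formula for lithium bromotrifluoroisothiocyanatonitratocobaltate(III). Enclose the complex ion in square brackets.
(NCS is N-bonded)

Li3[CoBrF3(NCS)(NO3)]

Ligands: 3 fluoro (F, -1), 1 isothiocyanato (NCS, -1), 1 bromo (Br, -1), 1 nitrato (NO3, -1). Ligand charge sum = -6.
With Co in oxidation state +3, the complex ion is [Co...]^3−.
Charge balance with lithium (+1) requires 1 complex ion per 3 lithium.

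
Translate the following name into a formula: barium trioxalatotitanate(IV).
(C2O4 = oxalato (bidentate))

Ligands: 3 oxalato (C2O4, -2). Ligand charge sum = -6.
With Ti in oxidation state +4, the complex ion is [Ti...]^2−.
Charge balance with barium (+2) requires 1 complex ion per 1 barium.

Ba[Ti(C2O4)3]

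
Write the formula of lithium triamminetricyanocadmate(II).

Ligands: 3 ammine (NH3, neutral), 3 cyano (CN, -1). Ligand charge sum = -3.
With Cd in oxidation state +2, the complex ion is [Cd...]^1−.
Charge balance with lithium (+1) requires 1 complex ion per 1 lithium.

Li[Cd(CN)3(NH3)3]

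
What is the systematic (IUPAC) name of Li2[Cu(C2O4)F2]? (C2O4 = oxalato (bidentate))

The 2 lithium counter-ions carry a total charge of +2, so each complex ion is 2−.
Ligand charges: 2×fluoro (-1 each), 1×oxalato (-2 each); total -4. So Cu + (-4) = 2−, giving Cu = +2.
The complex ion is anionic, so copper takes the -ate form cuprate(II).

lithium difluorooxalatocuprate(II)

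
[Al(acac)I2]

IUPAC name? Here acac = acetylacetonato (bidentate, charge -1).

There is no counter-ion, so the complex is neutral overall.
Ligand charges: 1×acetylacetonato (-1 each), 2×iodo (-1 each); total -3. So Al + (-3) = 0, giving Al = +3.
Ligands are named alphabetically: acetylacetonato before iodo.

(acetylacetonato)diiodoaluminium(III)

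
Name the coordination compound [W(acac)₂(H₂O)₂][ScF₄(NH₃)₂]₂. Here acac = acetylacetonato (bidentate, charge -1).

Both ions are complex: the cation is named first with the plain metal name, the anion second with the -ate form; each ion's ligands are alphabetised independently.
Scandium is always +3 in its complexes; the anion's ligand charges sum to -4, so the complex anion is 1−.
With 2 anions per cation, the cation must be 2×1 = 2+.
Cation: ligand charges sum to -2; for the ion to be 2+, W = +4.

bis(acetylacetonato)diaquatungsten(IV) diamminetetrafluoroscandate(III)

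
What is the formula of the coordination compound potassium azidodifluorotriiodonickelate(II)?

K4[NiF2I3(N3)]

Ligands: 1 azido (N3, -1), 3 iodo (I, -1), 2 fluoro (F, -1). Ligand charge sum = -6.
Charge balance with potassium (+1) requires 1 complex ion per 4 potassium.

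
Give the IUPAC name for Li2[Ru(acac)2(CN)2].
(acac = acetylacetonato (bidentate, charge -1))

The 2 lithium counter-ions carry a total charge of +2, so each complex ion is 2−.
Ligand charges: 2×cyano (-1 each), 2×acetylacetonato (-1 each); total -4. So Ru + (-4) = 2−, giving Ru = +2.
The complex ion is anionic, so ruthenium takes the -ate form ruthenate(II).

lithium bis(acetylacetonato)dicyanoruthenate(II)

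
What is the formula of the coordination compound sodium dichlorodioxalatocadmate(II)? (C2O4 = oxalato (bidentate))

Na4[Cd(C2O4)2Cl2]

Ligands: 2 oxalato (C2O4, -2), 2 chloro (Cl, -1). Ligand charge sum = -6.
With Cd in oxidation state +2, the complex ion is [Cd...]^4−.
Charge balance with sodium (+1) requires 1 complex ion per 4 sodium.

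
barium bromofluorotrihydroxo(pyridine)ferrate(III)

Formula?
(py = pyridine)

Ligands: 3 hydroxo (OH, -1), 1 fluoro (F, -1), 1 bromo (Br, -1), 1 pyridine (py, neutral). Ligand charge sum = -5.
Charge balance with barium (+2) requires 1 complex ion per 1 barium.

Ba[FeBrF(OH)3(py)]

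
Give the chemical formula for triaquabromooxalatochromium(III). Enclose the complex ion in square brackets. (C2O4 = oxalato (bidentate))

[CrBr(C2O4)(H2O)3]

Ligands: 1 oxalato (C2O4, -2), 3 aqua (H2O, neutral), 1 bromo (Br, -1). Ligand charge sum = -3.
With Cr in oxidation state +3, the complex ion is [Cr...].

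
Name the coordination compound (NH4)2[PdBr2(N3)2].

The 2 ammonium counter-ions carry a total charge of +2, so each complex ion is 2−.
Ligand charges: 2×bromo (-1 each), 2×azido (-1 each); total -4. So Pd + (-4) = 2−, giving Pd = +2.
Ligands are named alphabetically: azido before bromo.
The complex ion is anionic, so palladium takes the -ate form palladate(II).

ammonium diazidodibromopalladate(II)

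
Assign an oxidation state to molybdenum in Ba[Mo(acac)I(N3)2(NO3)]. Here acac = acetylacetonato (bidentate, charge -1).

1 barium outside the brackets (+2 each) → the complex ion is 2−.
Ligand charges: 2×N3 = -2; 1×NO3 = -1; 1×I = -1; 1×acac = -1; sum -5.
Mo + (-5) = 2− ⇒ Mo is +3.

+3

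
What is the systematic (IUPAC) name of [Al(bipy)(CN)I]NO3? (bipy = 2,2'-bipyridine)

The 1 nitrate counter-ion carries a total charge of -1, so each complex ion is 1+.
Ligand charges: 1×cyano (-1 each), 1×iodo (-1 each), 1×2,2'-bipyridine (neutral); total -2. So Al + (-2) = 1+, giving Al = +3.
Ligands are named alphabetically: bipyridine before cyano before iodo.

(2,2'-bipyridine)cyanoiodoaluminium(III) nitrate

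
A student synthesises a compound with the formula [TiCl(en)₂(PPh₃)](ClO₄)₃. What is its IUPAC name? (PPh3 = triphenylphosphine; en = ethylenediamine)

The 3 perchlorate counter-ions carry a total charge of -3, so each complex ion is 3+.
Ligand charges: 1×triphenylphosphine (neutral), 1×chloro (-1 each), 2×ethylenediamine (neutral); total -1. So Ti + (-1) = 3+, giving Ti = +4.
Ligands are named alphabetically: chloro before ethylenediamine before triphenylphosphine.

chlorobis(ethylenediamine)(triphenylphosphine)titanium(IV) perchlorate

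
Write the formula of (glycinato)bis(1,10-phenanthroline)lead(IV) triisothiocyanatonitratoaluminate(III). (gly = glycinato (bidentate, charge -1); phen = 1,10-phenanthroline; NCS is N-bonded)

Cation [Pb…]: ligand charges -1, Pb(IV) ⇒ ion charge 3+.
Anion [Al…]: ligand charges -4, Al(III) ⇒ ion charge 1−.
One 3+ cation requires 3 of the 1− anion.

[Pb(gly)(phen)2][Al(NCS)3(NO3)]3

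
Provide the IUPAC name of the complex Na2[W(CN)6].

The 2 sodium counter-ions carry a total charge of +2, so each complex ion is 2−.
Ligand charges: 6×cyano (-1 each); total -6. So W + (-6) = 2−, giving W = +4.
The complex ion is anionic, so tungsten takes the -ate form tungstate(IV).

sodium hexacyanotungstate(IV)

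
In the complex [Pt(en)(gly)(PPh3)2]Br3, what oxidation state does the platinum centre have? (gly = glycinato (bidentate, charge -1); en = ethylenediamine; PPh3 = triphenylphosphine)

3 bromide outside the brackets (-1 each) → the complex ion is 3+.
Ligand charges: 1×gly = -1; 1×en neutral; 2×PPh3 neutral; sum -1.
Pt + (-1) = 3+ ⇒ Pt is +4.

+4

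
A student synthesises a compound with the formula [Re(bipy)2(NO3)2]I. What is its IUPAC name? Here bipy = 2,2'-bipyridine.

The 1 iodide counter-ion carries a total charge of -1, so each complex ion is 1+.
Ligand charges: 2×nitrato (-1 each), 2×2,2'-bipyridine (neutral); total -2. So Re + (-2) = 1+, giving Re = +3.
Ligands are named alphabetically: bipyridine before nitrato.

bis(2,2'-bipyridine)dinitratorhenium(III) iodide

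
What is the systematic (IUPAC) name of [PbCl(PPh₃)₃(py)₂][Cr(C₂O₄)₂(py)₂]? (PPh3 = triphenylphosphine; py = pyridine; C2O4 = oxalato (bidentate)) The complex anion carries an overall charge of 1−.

chlorobis(pyridine)tris(triphenylphosphine)lead(II) dioxalatobis(pyridine)chromate(III)

Both ions are complex: the cation is named first with the plain metal name, the anion second with the -ate form; each ion's ligands are alphabetised independently.
The complex anion is given as 1−; its ligand charges sum to -4, so Cr = +3.
A 1:1 salt means the cation carries the equal and opposite charge, 1+.
Cation: ligand charges sum to -1; for the ion to be 1+, Pb = +2.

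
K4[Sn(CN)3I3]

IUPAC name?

potassium tricyanotriiodostannate(II)

The 4 potassium counter-ions carry a total charge of +4, so each complex ion is 4−.
Ligand charges: 3×cyano (-1 each), 3×iodo (-1 each); total -6. So Sn + (-6) = 4−, giving Sn = +2.
The complex ion is anionic, so tin takes the -ate form stannate(II).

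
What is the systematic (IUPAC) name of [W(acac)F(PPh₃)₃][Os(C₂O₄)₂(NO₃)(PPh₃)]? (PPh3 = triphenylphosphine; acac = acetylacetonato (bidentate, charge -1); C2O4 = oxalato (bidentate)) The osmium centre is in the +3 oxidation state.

Os is given as +3; the anion's ligand charges sum to -5, so the complex anion is 2−.
A 1:1 salt means the cation carries the equal and opposite charge, 2+.
Cation: ligand charges sum to -2; for the ion to be 2+, W = +4.

(acetylacetonato)fluorotris(triphenylphosphine)tungsten(IV) nitratodioxalato(triphenylphosphine)osmate(III)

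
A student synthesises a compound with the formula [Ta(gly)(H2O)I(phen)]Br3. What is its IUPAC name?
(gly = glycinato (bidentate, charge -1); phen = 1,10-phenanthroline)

The 3 bromide counter-ions carry a total charge of -3, so each complex ion is 3+.
Ligand charges: 1×iodo (-1 each), 1×glycinato (-1 each), 1×1,10-phenanthroline (neutral), 1×aqua (neutral); total -2. So Ta + (-2) = 3+, giving Ta = +5.
Ligands are named alphabetically: aqua before glycinato before iodo before phenanthroline.

aqua(glycinato)iodo(1,10-phenanthroline)tantalum(V) bromide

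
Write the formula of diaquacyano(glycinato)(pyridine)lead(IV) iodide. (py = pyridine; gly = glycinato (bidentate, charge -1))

Ligands: 1 pyridine (py, neutral), 1 glycinato (gly, -1), 1 cyano (CN, -1), 2 aqua (H2O, neutral). Ligand charge sum = -2.
With Pb in oxidation state +4, the complex ion is [Pb...]^2+.
Charge balance with iodide (-1) requires 1 complex ion per 2 iodide.

[Pb(CN)(gly)(H2O)2(py)]I2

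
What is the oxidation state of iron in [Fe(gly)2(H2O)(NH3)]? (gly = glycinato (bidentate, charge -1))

No counter-ion: the bracketed complex is neutral.
Ligand charges: 1×H2O neutral; 2×gly = -2; 1×NH3 neutral; sum -2.
Fe + (-2) = 0 ⇒ Fe is +2.

+2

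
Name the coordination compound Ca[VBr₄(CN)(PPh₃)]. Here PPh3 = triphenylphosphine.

The 1 calcium counter-ion carries a total charge of +2, so each complex ion is 2−.
Ligand charges: 1×cyano (-1 each), 1×triphenylphosphine (neutral), 4×bromo (-1 each); total -5. So V + (-5) = 2−, giving V = +3.
The complex ion is anionic, so vanadium takes the -ate form vanadate(III).

calcium tetrabromocyano(triphenylphosphine)vanadate(III)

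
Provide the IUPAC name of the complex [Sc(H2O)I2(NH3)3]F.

The 1 fluoride counter-ion carries a total charge of -1, so each complex ion is 1+.
Ligand charges: 2×iodo (-1 each), 3×ammine (neutral), 1×aqua (neutral); total -2. So Sc + (-2) = 1+, giving Sc = +3.
Ligands are named alphabetically: ammine before aqua before iodo.

triammineaquadiiodoscandium(III) fluoride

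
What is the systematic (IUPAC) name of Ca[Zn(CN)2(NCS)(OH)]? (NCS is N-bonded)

The 1 calcium counter-ion carries a total charge of +2, so each complex ion is 2−.
Ligand charges: 1×isothiocyanato (-1 each), 2×cyano (-1 each), 1×hydroxo (-1 each); total -4. So Zn + (-4) = 2−, giving Zn = +2.
Ligands are named alphabetically: cyano before hydroxo before isothiocyanato.
The complex ion is anionic, so zinc takes the -ate form zincate(II).

calcium dicyanohydroxoisothiocyanatozincate(II)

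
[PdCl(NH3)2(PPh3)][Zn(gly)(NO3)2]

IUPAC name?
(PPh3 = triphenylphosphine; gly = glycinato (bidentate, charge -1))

diamminechloro(triphenylphosphine)palladium(II) (glycinato)dinitratozincate(II)

Zinc is always +2 in its complexes; the anion's ligand charges sum to -3, so the complex anion is 1−.
A 1:1 salt means the cation carries the equal and opposite charge, 1+.
Cation: ligand charges sum to -1; for the ion to be 1+, Pd = +2.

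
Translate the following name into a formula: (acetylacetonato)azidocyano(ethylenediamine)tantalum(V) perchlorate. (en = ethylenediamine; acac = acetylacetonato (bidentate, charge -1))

Ligands: 1 azido (N3, -1), 1 cyano (CN, -1), 1 ethylenediamine (en, neutral), 1 acetylacetonato (acac, -1). Ligand charge sum = -3.
With Ta in oxidation state +5, the complex ion is [Ta...]^2+.
Charge balance with perchlorate (-1) requires 1 complex ion per 2 perchlorate.

[Ta(acac)(CN)(en)(N3)](ClO4)2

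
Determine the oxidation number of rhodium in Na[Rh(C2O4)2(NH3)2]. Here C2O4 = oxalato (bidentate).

1 sodium outside the brackets (+1 each) → the complex ion is 1−.
Ligand charges: 2×C2O4 = -4; 2×NH3 neutral; sum -4.
Rh + (-4) = 1− ⇒ Rh is +3.

+3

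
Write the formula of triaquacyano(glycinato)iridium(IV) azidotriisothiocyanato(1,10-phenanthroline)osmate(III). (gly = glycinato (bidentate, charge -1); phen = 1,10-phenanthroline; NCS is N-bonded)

Cation [Ir…]: ligand charges -2, Ir(IV) ⇒ ion charge 2+.
Anion [Os…]: ligand charges -4, Os(III) ⇒ ion charge 1−.
One 2+ cation requires 2 of the 1− anion.

[Ir(CN)(gly)(H2O)3][Os(N3)(NCS)3(phen)]2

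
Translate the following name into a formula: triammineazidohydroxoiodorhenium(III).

[ReI(N3)(NH3)3(OH)]

Ligands: 1 hydroxo (OH, -1), 1 iodo (I, -1), 1 azido (N3, -1), 3 ammine (NH3, neutral). Ligand charge sum = -3.
With Re in oxidation state +3, the complex ion is [Re...].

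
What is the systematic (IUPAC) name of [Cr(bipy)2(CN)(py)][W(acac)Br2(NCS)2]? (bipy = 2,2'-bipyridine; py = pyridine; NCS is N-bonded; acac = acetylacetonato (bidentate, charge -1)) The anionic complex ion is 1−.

Both ions are complex: the cation is named first with the plain metal name, the anion second with the -ate form; each ion's ligands are alphabetised independently.
The complex anion is given as 1−; its ligand charges sum to -5, so W = +4.
A 1:1 salt means the cation carries the equal and opposite charge, 1+.
Cation: ligand charges sum to -1; for the ion to be 1+, Cr = +2.

bis(2,2'-bipyridine)cyano(pyridine)chromium(II) (acetylacetonato)dibromodiisothiocyanatotungstate(IV)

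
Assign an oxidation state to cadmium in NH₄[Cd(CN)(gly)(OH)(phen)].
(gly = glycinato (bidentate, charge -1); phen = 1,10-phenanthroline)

+2

1 ammonium outside the brackets (+1 each) → the complex ion is 1−.
Ligand charges: 1×OH = -1; 1×gly = -1; 1×phen neutral; 1×CN = -1; sum -3.
Cd + (-3) = 1− ⇒ Cd is +2.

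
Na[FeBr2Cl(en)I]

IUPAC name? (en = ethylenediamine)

sodium dibromochloro(ethylenediamine)iodoferrate(III)

The 1 sodium counter-ion carries a total charge of +1, so each complex ion is 1−.
Ligand charges: 1×ethylenediamine (neutral), 1×chloro (-1 each), 2×bromo (-1 each), 1×iodo (-1 each); total -4. So Fe + (-4) = 1−, giving Fe = +3.
Ligands are named alphabetically: bromo before chloro before ethylenediamine before iodo.
The complex ion is anionic, so iron takes the -ate form ferrate(III).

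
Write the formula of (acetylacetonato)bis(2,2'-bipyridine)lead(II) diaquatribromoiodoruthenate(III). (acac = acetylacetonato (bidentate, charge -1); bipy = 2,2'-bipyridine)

[Pb(acac)(bipy)2][RuBr3(H2O)2I]

Cation [Pb…]: ligand charges -1, Pb(II) ⇒ ion charge 1+.
Anion [Ru…]: ligand charges -4, Ru(III) ⇒ ion charge 1−.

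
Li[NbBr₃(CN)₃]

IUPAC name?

lithium tribromotricyanoniobate(V)

The 1 lithium counter-ion carries a total charge of +1, so each complex ion is 1−.
Ligand charges: 3×bromo (-1 each), 3×cyano (-1 each); total -6. So Nb + (-6) = 1−, giving Nb = +5.
Ligands are named alphabetically: bromo before cyano.
The complex ion is anionic, so niobium takes the -ate form niobate(V).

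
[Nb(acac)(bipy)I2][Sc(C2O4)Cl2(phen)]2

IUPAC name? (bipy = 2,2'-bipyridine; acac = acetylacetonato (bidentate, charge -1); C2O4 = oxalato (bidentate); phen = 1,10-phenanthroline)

Both ions are complex: the cation is named first with the plain metal name, the anion second with the -ate form; each ion's ligands are alphabetised independently.
Scandium is always +3 in its complexes; the anion's ligand charges sum to -4, so the complex anion is 1−.
With 2 anions per cation, the cation must be 2×1 = 2+.
Cation: ligand charges sum to -3; for the ion to be 2+, Nb = +5.

(acetylacetonato)(2,2'-bipyridine)diiodoniobium(V) dichlorooxalato(1,10-phenanthroline)scandate(III)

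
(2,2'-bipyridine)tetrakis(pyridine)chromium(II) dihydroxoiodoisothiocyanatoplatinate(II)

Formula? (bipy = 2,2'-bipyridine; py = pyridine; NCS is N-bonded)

[Cr(bipy)(py)4][PtI(NCS)(OH)2]

Cation [Cr…]: ligand charges 0, Cr(II) ⇒ ion charge 2+.
Anion [Pt…]: ligand charges -4, Pt(II) ⇒ ion charge 2−.
One 2+ cation balances one 2− anion.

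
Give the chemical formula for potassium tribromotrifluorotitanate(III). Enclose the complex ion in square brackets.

Ligands: 3 fluoro (F, -1), 3 bromo (Br, -1). Ligand charge sum = -6.
Charge balance with potassium (+1) requires 1 complex ion per 3 potassium.

K3[TiBr3F3]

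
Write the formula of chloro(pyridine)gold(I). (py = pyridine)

[AuCl(py)]

Ligands: 1 chloro (Cl, -1), 1 pyridine (py, neutral). Ligand charge sum = -1.
With Au in oxidation state +1, the complex ion is [Au...].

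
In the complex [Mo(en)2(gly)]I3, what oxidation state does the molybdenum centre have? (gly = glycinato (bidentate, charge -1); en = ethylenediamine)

3 iodide outside the brackets (-1 each) → the complex ion is 3+.
Ligand charges: 1×gly = -1; 2×en neutral; sum -1.
Mo + (-1) = 3+ ⇒ Mo is +4.

+4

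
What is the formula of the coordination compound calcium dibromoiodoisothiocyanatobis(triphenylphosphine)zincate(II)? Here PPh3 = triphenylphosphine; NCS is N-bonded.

Ligands: 1 iodo (I, -1), 2 triphenylphosphine (PPh3, neutral), 1 isothiocyanato (NCS, -1), 2 bromo (Br, -1). Ligand charge sum = -4.
With Zn in oxidation state +2, the complex ion is [Zn...]^2−.
Charge balance with calcium (+2) requires 1 complex ion per 1 calcium.

Ca[ZnBr2I(NCS)(PPh3)2]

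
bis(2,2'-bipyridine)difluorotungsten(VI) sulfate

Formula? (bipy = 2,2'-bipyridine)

[W(bipy)2F2](SO4)2

Ligands: 2 fluoro (F, -1), 2 2,2'-bipyridine (bipy, neutral). Ligand charge sum = -2.
Charge balance with sulfate (-2) requires 1 complex ion per 2 sulfate.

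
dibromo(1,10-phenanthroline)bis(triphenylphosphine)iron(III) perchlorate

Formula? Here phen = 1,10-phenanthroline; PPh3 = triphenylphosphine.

Ligands: 1 1,10-phenanthroline (phen, neutral), 2 bromo (Br, -1), 2 triphenylphosphine (PPh3, neutral). Ligand charge sum = -2.
Charge balance with perchlorate (-1) requires 1 complex ion per 1 perchlorate.

[FeBr2(phen)(PPh3)2]ClO4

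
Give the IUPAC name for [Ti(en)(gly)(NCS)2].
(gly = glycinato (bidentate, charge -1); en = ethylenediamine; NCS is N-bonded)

(ethylenediamine)(glycinato)diisothiocyanatotitanium(III)

There is no counter-ion, so the complex is neutral overall.
Ligand charges: 1×glycinato (-1 each), 1×ethylenediamine (neutral), 2×isothiocyanato (-1 each); total -3. So Ti + (-3) = 0, giving Ti = +3.
Ligands are named alphabetically: ethylenediamine before glycinato before isothiocyanato.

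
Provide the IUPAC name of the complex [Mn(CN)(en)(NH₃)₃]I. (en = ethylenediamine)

triamminecyano(ethylenediamine)manganese(II) iodide

The 1 iodide counter-ion carries a total charge of -1, so each complex ion is 1+.
Ligand charges: 1×ethylenediamine (neutral), 3×ammine (neutral), 1×cyano (-1 each); total -1. So Mn + (-1) = 1+, giving Mn = +2.
Ligands are named alphabetically: ammine before cyano before ethylenediamine.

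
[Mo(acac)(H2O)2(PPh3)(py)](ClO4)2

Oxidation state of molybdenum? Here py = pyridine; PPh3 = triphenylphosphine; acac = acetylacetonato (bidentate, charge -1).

2 perchlorate outside the brackets (-1 each) → the complex ion is 2+.
Ligand charges: 1×py neutral; 1×PPh3 neutral; 1×acac = -1; 2×H2O neutral; sum -1.
Mo + (-1) = 2+ ⇒ Mo is +3.

+3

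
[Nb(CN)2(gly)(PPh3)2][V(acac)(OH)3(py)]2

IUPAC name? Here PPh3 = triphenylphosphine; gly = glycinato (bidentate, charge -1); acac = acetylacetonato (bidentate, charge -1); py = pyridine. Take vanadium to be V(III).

V is given as +3; the anion's ligand charges sum to -4, so the complex anion is 1−.
With 2 anions per cation, the cation must be 2×1 = 2+.
Cation: ligand charges sum to -3; for the ion to be 2+, Nb = +5.

dicyano(glycinato)bis(triphenylphosphine)niobium(V) (acetylacetonato)trihydroxo(pyridine)vanadate(III)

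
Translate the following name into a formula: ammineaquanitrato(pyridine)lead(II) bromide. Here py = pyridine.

[Pb(H2O)(NH3)(NO3)(py)]Br

Ligands: 1 ammine (NH3, neutral), 1 pyridine (py, neutral), 1 nitrato (NO3, -1), 1 aqua (H2O, neutral). Ligand charge sum = -1.
With Pb in oxidation state +2, the complex ion is [Pb...]^1+.
Charge balance with bromide (-1) requires 1 complex ion per 1 bromide.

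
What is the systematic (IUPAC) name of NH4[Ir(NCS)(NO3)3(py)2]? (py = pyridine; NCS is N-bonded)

The 1 ammonium counter-ion carries a total charge of +1, so each complex ion is 1−.
Ligand charges: 3×nitrato (-1 each), 2×pyridine (neutral), 1×isothiocyanato (-1 each); total -4. So Ir + (-4) = 1−, giving Ir = +3.
Ligands are named alphabetically: isothiocyanato before nitrato before pyridine.
The complex ion is anionic, so iridium takes the -ate form iridate(III).

ammonium isothiocyanatotrinitratobis(pyridine)iridate(III)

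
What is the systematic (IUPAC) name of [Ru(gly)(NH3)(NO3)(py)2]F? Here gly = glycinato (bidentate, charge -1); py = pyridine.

ammine(glycinato)nitratobis(pyridine)ruthenium(III) fluoride

The 1 fluoride counter-ion carries a total charge of -1, so each complex ion is 1+.
Ligand charges: 1×glycinato (-1 each), 2×pyridine (neutral), 1×ammine (neutral), 1×nitrato (-1 each); total -2. So Ru + (-2) = 1+, giving Ru = +3.
Ligands are named alphabetically: ammine before glycinato before nitrato before pyridine.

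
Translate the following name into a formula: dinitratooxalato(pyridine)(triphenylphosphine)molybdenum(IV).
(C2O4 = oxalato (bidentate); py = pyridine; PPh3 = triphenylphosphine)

Ligands: 1 oxalato (C2O4, -2), 1 pyridine (py, neutral), 2 nitrato (NO3, -1), 1 triphenylphosphine (PPh3, neutral). Ligand charge sum = -4.
With Mo in oxidation state +4, the complex ion is [Mo...].

[Mo(C2O4)(NO3)2(PPh3)(py)]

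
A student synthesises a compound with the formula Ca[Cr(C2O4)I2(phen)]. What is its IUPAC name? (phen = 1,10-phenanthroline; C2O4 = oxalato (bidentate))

The 1 calcium counter-ion carries a total charge of +2, so each complex ion is 2−.
Ligand charges: 1×1,10-phenanthroline (neutral), 2×iodo (-1 each), 1×oxalato (-2 each); total -4. So Cr + (-4) = 2−, giving Cr = +2.
Ligands are named alphabetically: iodo before oxalato before phenanthroline.
The complex ion is anionic, so chromium takes the -ate form chromate(II).

calcium diiodooxalato(1,10-phenanthroline)chromate(II)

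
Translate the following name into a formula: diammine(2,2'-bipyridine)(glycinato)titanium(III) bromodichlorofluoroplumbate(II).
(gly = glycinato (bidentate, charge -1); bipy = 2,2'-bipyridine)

Cation [Ti…]: ligand charges -1, Ti(III) ⇒ ion charge 2+.
Anion [Pb…]: ligand charges -4, Pb(II) ⇒ ion charge 2−.

[Ti(bipy)(gly)(NH3)2][PbBrCl2F]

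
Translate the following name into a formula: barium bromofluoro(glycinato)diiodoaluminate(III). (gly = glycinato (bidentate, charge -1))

Ligands: 1 fluoro (F, -1), 1 glycinato (gly, -1), 2 iodo (I, -1), 1 bromo (Br, -1). Ligand charge sum = -5.
With Al in oxidation state +3, the complex ion is [Al...]^2−.
Charge balance with barium (+2) requires 1 complex ion per 1 barium.

Ba[AlBrF(gly)I2]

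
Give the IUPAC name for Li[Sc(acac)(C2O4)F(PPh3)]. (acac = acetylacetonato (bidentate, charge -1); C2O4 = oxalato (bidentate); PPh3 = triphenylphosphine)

lithium (acetylacetonato)fluorooxalato(triphenylphosphine)scandate(III)

The 1 lithium counter-ion carries a total charge of +1, so each complex ion is 1−.
Ligand charges: 1×fluoro (-1 each), 1×acetylacetonato (-1 each), 1×oxalato (-2 each), 1×triphenylphosphine (neutral); total -4. So Sc + (-4) = 1−, giving Sc = +3.
Ligands are named alphabetically: acetylacetonato before fluoro before oxalato before triphenylphosphine.
The complex ion is anionic, so scandium takes the -ate form scandate(III).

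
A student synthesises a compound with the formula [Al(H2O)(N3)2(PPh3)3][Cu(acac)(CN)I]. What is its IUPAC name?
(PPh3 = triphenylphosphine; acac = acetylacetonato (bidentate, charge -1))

aquadiazidotris(triphenylphosphine)aluminium(III) (acetylacetonato)cyanoiodocuprate(II)

Aluminium is always +3 in its complexes; the cation's ligand charges sum to -2, so the complex cation is 1+.
A 1:1 salt means the anion carries the equal and opposite charge, 1−.
Anion: ligand charges sum to -3; for the ion to be 1−, Cu = +2.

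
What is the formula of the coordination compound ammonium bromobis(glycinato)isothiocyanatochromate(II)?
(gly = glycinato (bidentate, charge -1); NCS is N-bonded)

Ligands: 2 glycinato (gly, -1), 1 isothiocyanato (NCS, -1), 1 bromo (Br, -1). Ligand charge sum = -4.
Charge balance with ammonium (+1) requires 1 complex ion per 2 ammonium.

(NH4)2[CrBr(gly)2(NCS)]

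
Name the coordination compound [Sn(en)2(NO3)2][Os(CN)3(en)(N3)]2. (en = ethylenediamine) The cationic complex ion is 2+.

Both ions are complex: the cation is named first with the plain metal name, the anion second with the -ate form; each ion's ligands are alphabetised independently.
The complex cation is given as 2+; its ligand charges sum to -2, so Sn = +4.
With 2 anions per cation, each anion must be 2/2 = 1−.
Anion: ligand charges sum to -4; for the ion to be 1−, Os = +3.

bis(ethylenediamine)dinitratotin(IV) azidotricyano(ethylenediamine)osmate(III)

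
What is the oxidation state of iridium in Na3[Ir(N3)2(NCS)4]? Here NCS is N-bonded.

+3

3 sodium outside the brackets (+1 each) → the complex ion is 3−.
Ligand charges: 4×NCS = -4; 2×N3 = -2; sum -6.
Ir + (-6) = 3− ⇒ Ir is +3.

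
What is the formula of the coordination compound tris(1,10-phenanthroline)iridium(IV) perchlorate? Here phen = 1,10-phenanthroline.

Ligands: 3 1,10-phenanthroline (phen, neutral). Ligand charge sum = 0.
With Ir in oxidation state +4, the complex ion is [Ir...]^4+.
Charge balance with perchlorate (-1) requires 1 complex ion per 4 perchlorate.

[Ir(phen)3](ClO4)4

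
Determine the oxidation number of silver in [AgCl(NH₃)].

No counter-ion: the bracketed complex is neutral.
Ligand charges: 1×NH3 neutral; 1×Cl = -1; sum -1.
Ag + (-1) = 0 ⇒ Ag is +1.

+1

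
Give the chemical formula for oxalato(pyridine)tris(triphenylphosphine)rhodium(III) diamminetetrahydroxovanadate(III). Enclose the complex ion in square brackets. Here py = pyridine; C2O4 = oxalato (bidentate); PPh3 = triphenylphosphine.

[Rh(C2O4)(PPh3)3(py)][V(NH3)2(OH)4]

Cation [Rh…]: ligand charges -2, Rh(III) ⇒ ion charge 1+.
Anion [V…]: ligand charges -4, V(III) ⇒ ion charge 1−.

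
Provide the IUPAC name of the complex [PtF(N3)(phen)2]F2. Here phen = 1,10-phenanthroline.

The 2 fluoride counter-ions carry a total charge of -2, so each complex ion is 2+.
Ligand charges: 1×fluoro (-1 each), 1×azido (-1 each), 2×1,10-phenanthroline (neutral); total -2. So Pt + (-2) = 2+, giving Pt = +4.
Ligands are named alphabetically: azido before fluoro before phenanthroline.

azidofluorobis(1,10-phenanthroline)platinum(IV) fluoride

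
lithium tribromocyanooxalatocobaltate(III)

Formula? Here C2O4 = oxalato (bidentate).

Li3[CoBr3(C2O4)(CN)]

Ligands: 3 bromo (Br, -1), 1 cyano (CN, -1), 1 oxalato (C2O4, -2). Ligand charge sum = -6.
With Co in oxidation state +3, the complex ion is [Co...]^3−.
Charge balance with lithium (+1) requires 1 complex ion per 3 lithium.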